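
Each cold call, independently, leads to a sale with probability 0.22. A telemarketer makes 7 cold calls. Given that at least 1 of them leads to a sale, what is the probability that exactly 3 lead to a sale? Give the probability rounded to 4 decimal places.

0.1673

X ~ Binomial(7, 0.22). Want P(X=3 | X≥1) = P(X=3) / P(X≥1).
P(X=3) = C(7,3)·0.22^3·0.78^4 = 0.137948
P(X≥1) = 1 − 0.175656 = 0.824344
Ratio = 0.137948 / 0.824344 = 0.167342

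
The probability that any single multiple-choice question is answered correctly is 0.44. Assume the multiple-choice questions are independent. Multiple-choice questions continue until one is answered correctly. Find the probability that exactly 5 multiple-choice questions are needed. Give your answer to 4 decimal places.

0.0433

Geometric (trials to first success), p = 0.44.
P(Y = 5) = (1−p)^4 · p = 0.098345 · 0.44 = 0.043272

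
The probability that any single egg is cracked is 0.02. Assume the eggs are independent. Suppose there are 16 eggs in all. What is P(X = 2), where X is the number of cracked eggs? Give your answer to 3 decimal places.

X ~ Binomial(n=16, p=0.02).
P(X=2) = C(16,2) · p^2 · (1−p)^14
= 120 · 0.0004 · 0.75364 = 0.03617

0.036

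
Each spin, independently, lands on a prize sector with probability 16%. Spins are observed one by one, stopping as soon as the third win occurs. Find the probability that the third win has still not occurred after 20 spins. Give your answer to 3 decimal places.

Needing more than 20 spins ⇔ fewer than 3 successes in the first 20. With X ~ Binomial(20, 0.16), P(Y > 20) = P(X ≤ 2).
  k=0: C(20,0)·0.16^0·0.84^20 = 0.03059
  k=1: C(20,1)·0.16^1·0.84^19 = 0.11654
  k=2: C(20,2)·0.16^2·0.84^18 = 0.21087
P(X ≤ 2) = 0.35800

0.358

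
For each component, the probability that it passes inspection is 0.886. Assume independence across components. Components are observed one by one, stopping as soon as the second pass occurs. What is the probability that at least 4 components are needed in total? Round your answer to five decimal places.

Needing more than 3 components ⇔ fewer than 2 successes in the first 3. With X ~ Binomial(3, 0.886), P(Y > 3) = P(X ≤ 1).
  k=0: C(3,0)·0.886^0·0.114^3 = 0.0014815
  k=1: C(3,1)·0.886^1·0.114^2 = 0.0345434
P(X ≤ 1) = 0.0360249

0.03602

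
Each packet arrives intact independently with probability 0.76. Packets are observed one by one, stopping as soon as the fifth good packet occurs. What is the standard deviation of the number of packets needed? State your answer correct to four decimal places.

1.4414

Y = total packets until the fifth success; negative binomial with r=5, p=0.76.
SD(Y) = √[r(1−p)/p²] = √(2.077562) = 1.441375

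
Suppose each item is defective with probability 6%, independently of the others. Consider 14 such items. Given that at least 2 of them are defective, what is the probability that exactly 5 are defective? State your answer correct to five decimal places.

0.00438

X ~ Binomial(14, 0.06). Want P(X=5 | X≥2) = P(X=5) / P(X≥2).
P(X=5) = C(14,5)·0.06^5·0.94^9 = 0.0008920
P(X≥2) = 1 − 0.4205232 − 0.3757867 = 0.2036901
Ratio = 0.0008920 / 0.2036901 = 0.0043793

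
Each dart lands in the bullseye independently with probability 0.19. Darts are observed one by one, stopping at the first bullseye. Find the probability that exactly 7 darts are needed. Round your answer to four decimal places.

0.0537

Geometric (trials to first success), p = 0.19.
P(Y = 7) = (1−p)^6 · p = 0.28243 · 0.19 = 0.053662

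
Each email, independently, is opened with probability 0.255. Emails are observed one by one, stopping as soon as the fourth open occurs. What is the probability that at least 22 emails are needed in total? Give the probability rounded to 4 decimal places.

Needing more than 21 emails ⇔ fewer than 4 successes in the first 21. With X ~ Binomial(21, 0.255), P(Y > 21) = P(X ≤ 3).
  k=0: C(21,0)·0.255^0·0.745^21 = 0.002067
  k=1: C(21,1)·0.255^1·0.745^20 = 0.014855
  k=2: C(21,2)·0.255^2·0.745^19 = 0.050847
  k=3: C(21,3)·0.255^3·0.745^18 = 0.110226
P(X ≤ 3) = 0.177996

0.1780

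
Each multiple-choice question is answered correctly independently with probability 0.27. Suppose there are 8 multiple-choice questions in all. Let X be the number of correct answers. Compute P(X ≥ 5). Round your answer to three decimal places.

X ~ Binomial(8, 0.27); P(X ≥ 5) = Σ C(8,k) p^k (1−p)^(8−k) over k:
  k=5: C(8,5)·0.27^5·0.73^3 = 0.03126
  k=6: C(8,6)·0.27^6·0.73^2 = 0.00578
  k=7: C(8,7)·0.27^7·0.73^1 = 0.00061
  k=8: C(8,8)·0.27^8·0.73^0 = 0.00003
Total = 0.03768

0.038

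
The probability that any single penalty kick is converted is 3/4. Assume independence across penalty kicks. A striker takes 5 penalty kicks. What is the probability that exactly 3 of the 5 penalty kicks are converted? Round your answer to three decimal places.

X ~ Binomial(n=5, p=0.75).
P(X=3) = C(5,3) · p^3 · (1−p)^2
= 10 · 0.42188 · 0.0625 = 0.26367

0.264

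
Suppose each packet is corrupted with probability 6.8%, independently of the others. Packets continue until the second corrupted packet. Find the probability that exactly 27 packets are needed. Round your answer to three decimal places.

Y = trial on which the second success occurs; negative binomial, r=2, p=0.068.
P(Y=27) = C(26,1) · p^2 · (1−p)^25
= 26 · 0.004624 · 0.17195 = 0.02067

0.021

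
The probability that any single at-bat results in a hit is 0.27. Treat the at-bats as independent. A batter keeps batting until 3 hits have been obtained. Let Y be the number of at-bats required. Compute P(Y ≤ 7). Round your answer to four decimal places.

0.2861

Finishing within 7 at-bats ⇔ at least 3 successes in the first 7. With X ~ Binomial(7, 0.27), P(Y ≤ 7) = 1 − P(X ≤ 2).
  k=0: C(7,0)·0.27^0·0.73^7 = 0.110474
  k=1: C(7,1)·0.27^1·0.73^6 = 0.286022
  k=2: C(7,2)·0.27^2·0.73^5 = 0.317367
1 − 0.713862 = 0.286138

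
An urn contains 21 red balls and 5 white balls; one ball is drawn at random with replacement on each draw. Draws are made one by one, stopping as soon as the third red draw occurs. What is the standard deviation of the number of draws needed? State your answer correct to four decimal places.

Y = total draws until the third success; negative binomial with r=3, p=0.807692.
SD(Y) = √[r(1−p)/p²] = √(0.884354) = 0.940401

0.9404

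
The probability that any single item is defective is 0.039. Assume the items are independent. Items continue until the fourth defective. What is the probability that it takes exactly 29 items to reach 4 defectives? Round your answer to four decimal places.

0.0028

Y = trial on which the fourth success occurs; negative binomial, r=4, p=0.039.
P(Y=29) = C(28,3) · p^4 · (1−p)^25
= 3276 · 2.3134e-06 · 0.3699 = 0.002803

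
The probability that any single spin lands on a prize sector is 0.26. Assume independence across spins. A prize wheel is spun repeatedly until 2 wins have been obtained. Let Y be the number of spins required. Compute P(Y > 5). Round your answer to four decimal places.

Needing more than 5 spins ⇔ fewer than 2 successes in the first 5. With X ~ Binomial(5, 0.26), P(Y > 5) = P(X ≤ 1).
  k=0: C(5,0)·0.26^0·0.74^5 = 0.221901
  k=1: C(5,1)·0.26^1·0.74^4 = 0.389825
P(X ≤ 1) = 0.611726

0.6117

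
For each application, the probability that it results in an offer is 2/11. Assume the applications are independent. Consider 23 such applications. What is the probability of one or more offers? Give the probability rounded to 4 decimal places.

P(at least one) = 1 − P(none) = 1 − (1 − 0.181818)^23
= 1 − 0.009898 = 0.990102

0.9901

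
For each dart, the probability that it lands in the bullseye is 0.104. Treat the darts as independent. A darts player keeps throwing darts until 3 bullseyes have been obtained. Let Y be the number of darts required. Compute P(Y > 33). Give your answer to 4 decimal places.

0.3186

Needing more than 33 darts ⇔ fewer than 3 successes in the first 33. With X ~ Binomial(33, 0.104), P(Y > 33) = P(X ≤ 2).
  k=0: C(33,0)·0.104^0·0.896^33 = 0.026679
  k=1: C(33,1)·0.104^1·0.896^32 = 0.102189
  k=2: C(33,2)·0.104^2·0.896^31 = 0.189779
P(X ≤ 2) = 0.318647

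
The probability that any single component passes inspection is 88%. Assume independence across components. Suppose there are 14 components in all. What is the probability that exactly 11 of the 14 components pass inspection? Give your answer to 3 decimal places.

X ~ Binomial(n=14, p=0.88).
P(X=11) = C(14,11) · p^11 · (1−p)^3
= 364 · 0.24508 · 0.001728 = 0.15415

0.154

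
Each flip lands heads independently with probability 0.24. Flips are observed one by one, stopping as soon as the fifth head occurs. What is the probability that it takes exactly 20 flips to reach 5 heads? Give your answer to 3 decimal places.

0.050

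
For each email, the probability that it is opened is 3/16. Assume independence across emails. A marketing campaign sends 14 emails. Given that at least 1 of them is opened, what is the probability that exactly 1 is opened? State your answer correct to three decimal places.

0.187

X ~ Binomial(14, 0.1875). Want P(X=1 | X≥1) = P(X=1) / P(X≥1).
P(X=1) = C(14,1)·0.1875^1·0.8125^13 = 0.17654
P(X≥1) = 1 − 0.05464 = 0.94536
Ratio = 0.17654 / 0.94536 = 0.18674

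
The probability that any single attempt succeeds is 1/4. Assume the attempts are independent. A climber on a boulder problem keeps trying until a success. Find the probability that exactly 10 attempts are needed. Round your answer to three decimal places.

Geometric (trials to first success), p = 0.25.
P(Y = 10) = (1−p)^9 · p = 0.075085 · 0.25 = 0.01877

0.019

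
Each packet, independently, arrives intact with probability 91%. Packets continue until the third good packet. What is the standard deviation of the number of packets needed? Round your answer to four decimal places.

Y = total packets until the third success; negative binomial with r=3, p=0.91.
SD(Y) = √[r(1−p)/p²] = √(0.326048) = 0.571006

0.5710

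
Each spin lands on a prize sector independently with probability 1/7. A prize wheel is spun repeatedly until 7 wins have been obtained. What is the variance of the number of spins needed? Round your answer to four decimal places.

294.0000

Y = total spins until the seventh success; negative binomial with r=7, p=0.142857.
Var(Y) = r(1−p)/p² = 7·0.857143 / 0.142857² = 294.000000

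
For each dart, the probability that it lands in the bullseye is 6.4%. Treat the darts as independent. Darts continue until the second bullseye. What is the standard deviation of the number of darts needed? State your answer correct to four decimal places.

21.3783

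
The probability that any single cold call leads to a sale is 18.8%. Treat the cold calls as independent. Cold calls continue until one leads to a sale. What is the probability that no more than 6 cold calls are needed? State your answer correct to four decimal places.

0.7134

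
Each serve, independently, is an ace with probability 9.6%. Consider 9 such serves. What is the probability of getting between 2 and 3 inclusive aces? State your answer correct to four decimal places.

X ~ Binomial(9, 0.096); P(2 ≤ X ≤ 3) = Σ C(9,k) p^k (1−p)^(9−k) over k:
  k=2: C(9,2)·0.096^2·0.904^7 = 0.163691
  k=3: C(9,3)·0.096^3·0.904^6 = 0.040561
Total = 0.204251

0.2043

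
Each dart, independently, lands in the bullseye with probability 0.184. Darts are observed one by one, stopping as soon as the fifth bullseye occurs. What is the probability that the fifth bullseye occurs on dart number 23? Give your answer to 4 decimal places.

0.0397

Y = trial on which the fifth success occurs; negative binomial, r=5, p=0.184.
P(Y=23) = C(22,4) · p^5 · (1−p)^18
= 7315 · 0.00021091 · 0.025729 = 0.039694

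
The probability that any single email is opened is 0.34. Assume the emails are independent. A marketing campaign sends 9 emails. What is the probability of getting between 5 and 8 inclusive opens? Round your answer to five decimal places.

X ~ Binomial(9, 0.34); P(5 ≤ X ≤ 8) = Σ C(9,k) p^k (1−p)^(9−k) over k:
  k=5: C(9,5)·0.34^5·0.66^4 = 0.1086278
  k=6: C(9,6)·0.34^6·0.66^3 = 0.0373065
  k=7: C(9,7)·0.34^7·0.66^2 = 0.0082365
  k=8: C(9,8)·0.34^8·0.66^1 = 0.0010608
Total = 0.1552315

0.15523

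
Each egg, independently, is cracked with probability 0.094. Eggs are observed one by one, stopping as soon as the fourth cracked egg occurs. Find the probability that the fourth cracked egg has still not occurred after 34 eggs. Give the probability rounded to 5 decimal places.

0.60137

Needing more than 34 eggs ⇔ fewer than 4 successes in the first 34. With X ~ Binomial(34, 0.094), P(Y > 34) = P(X ≤ 3).
  k=0: C(34,0)·0.094^0·0.906^34 = 0.0348625
  k=1: C(34,1)·0.094^1·0.906^33 = 0.1229808
  k=2: C(34,2)·0.094^2·0.906^32 = 0.2105333
  k=3: C(34,3)·0.094^3·0.906^31 = 0.2329964
P(X ≤ 3) = 0.6013731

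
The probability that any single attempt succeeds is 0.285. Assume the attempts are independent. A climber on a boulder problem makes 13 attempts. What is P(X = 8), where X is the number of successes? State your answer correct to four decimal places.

X ~ Binomial(n=13, p=0.285).
P(X=8) = C(13,8) · p^8 · (1−p)^5
= 1287 · 4.3527e-05 · 0.18687 = 0.010468

0.0105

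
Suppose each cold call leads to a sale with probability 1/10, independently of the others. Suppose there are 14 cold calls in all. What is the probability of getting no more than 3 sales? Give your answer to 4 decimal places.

0.9559

X ~ Binomial(14, 0.10); P(X ≤ 3) = Σ C(14,k) p^k (1−p)^(14−k) over k:
  k=0: C(14,0)·0.10^0·0.90^14 = 0.228768
  k=1: C(14,1)·0.10^1·0.90^13 = 0.355861
  k=2: C(14,2)·0.10^2·0.90^12 = 0.257011
  k=3: C(14,3)·0.10^3·0.90^11 = 0.114227
Total = 0.955867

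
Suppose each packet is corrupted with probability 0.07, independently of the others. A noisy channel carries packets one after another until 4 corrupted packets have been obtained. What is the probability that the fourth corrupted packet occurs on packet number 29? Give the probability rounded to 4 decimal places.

0.0128

Y = trial on which the fourth success occurs; negative binomial, r=4, p=0.07.
P(Y=29) = C(28,3) · p^4 · (1−p)^25
= 3276 · 2.401e-05 · 0.16296 = 0.012818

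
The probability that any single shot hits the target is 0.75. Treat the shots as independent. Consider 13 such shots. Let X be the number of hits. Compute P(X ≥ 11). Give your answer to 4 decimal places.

0.3326

X ~ Binomial(13, 0.75); P(X ≥ 11) = Σ C(13,k) p^k (1−p)^(13−k) over k:
  k=11: C(13,11)·0.75^11·0.25^2 = 0.205896
  k=12: C(13,12)·0.75^12·0.25^1 = 0.102948
  k=13: C(13,13)·0.75^13·0.25^0 = 0.023757
Total = 0.332602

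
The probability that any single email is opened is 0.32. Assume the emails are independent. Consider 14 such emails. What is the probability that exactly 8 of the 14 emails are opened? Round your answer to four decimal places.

X ~ Binomial(n=14, p=0.32).
P(X=8) = C(14,8) · p^8 · (1−p)^6
= 3003 · 0.00010995 · 0.098867 = 0.032644

0.0326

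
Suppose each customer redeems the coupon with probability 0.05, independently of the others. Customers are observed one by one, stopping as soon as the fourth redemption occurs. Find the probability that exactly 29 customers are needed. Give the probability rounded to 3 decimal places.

Y = trial on which the fourth success occurs; negative binomial, r=4, p=0.05.
P(Y=29) = C(28,3) · p^4 · (1−p)^25
= 3276 · 6.25e-06 · 0.27739 = 0.00568

0.006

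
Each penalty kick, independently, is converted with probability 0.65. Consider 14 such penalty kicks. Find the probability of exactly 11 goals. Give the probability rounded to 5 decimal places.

X ~ Binomial(n=14, p=0.65).
P(X=11) = C(14,11) · p^11 · (1−p)^3
= 364 · 0.0087508 · 0.042875 = 0.1365691

0.13657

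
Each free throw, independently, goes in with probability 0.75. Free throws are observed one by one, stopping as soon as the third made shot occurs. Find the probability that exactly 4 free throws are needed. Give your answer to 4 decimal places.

0.3164

Y = trial on which the third success occurs; negative binomial, r=3, p=0.75.
P(Y=4) = C(3,2) · p^3 · (1−p)^1
= 3 · 0.42188 · 0.25 = 0.316406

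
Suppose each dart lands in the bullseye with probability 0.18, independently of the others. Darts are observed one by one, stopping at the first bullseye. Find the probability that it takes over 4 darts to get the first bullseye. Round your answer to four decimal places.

Y = number of darts to the first success; geometric, p = 0.18.
P(Y > 4) = P(first 4 all fail) = (1−p)^4 = 0.452122

0.4521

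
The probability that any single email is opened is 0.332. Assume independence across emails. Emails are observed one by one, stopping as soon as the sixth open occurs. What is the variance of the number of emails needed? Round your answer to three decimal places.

Y = total emails until the sixth success; negative binomial with r=6, p=0.332.
Var(Y) = r(1−p)/p² = 6·0.668 / 0.332² = 36.36232

36.362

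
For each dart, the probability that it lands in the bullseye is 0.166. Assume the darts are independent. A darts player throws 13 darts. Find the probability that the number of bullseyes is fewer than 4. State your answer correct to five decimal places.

X ~ Binomial(13, 0.166); P(X ≤ 3) = Σ C(13,k) p^k (1−p)^(13−k) over k:
  k=0: C(13,0)·0.166^0·0.834^13 = 0.0944406
  k=1: C(13,1)·0.166^1·0.834^12 = 0.2443678
  k=2: C(13,2)·0.166^2·0.834^11 = 0.2918350
  k=3: C(13,3)·0.166^3·0.834^10 = 0.2129859
Total = 0.8436293

0.84363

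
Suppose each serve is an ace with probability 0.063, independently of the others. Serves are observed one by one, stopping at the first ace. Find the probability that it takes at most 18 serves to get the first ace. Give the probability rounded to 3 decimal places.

Y = number of serves to the first success; geometric, p = 0.063.
P(Y ≤ 18) = 1 − (1−p)^18 = 1 − 0.30996 = 0.69004

0.690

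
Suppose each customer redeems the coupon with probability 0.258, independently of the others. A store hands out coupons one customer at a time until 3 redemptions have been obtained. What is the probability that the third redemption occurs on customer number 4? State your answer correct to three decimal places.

0.038

Y = trial on which the third success occurs; negative binomial, r=3, p=0.258.
P(Y=4) = C(3,2) · p^3 · (1−p)^1
= 3 · 0.017174 · 0.742 = 0.03823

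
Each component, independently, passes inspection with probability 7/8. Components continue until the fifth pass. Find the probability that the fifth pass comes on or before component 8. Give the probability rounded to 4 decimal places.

Finishing within 8 components ⇔ at least 5 successes in the first 8. With X ~ Binomial(8, 0.875), P(Y ≤ 8) = 1 − P(X ≤ 4).
  k=0: C(8,0)·0.875^0·0.125^8 = 0.000000
  k=1: C(8,1)·0.875^1·0.125^7 = 0.000003
  k=2: C(8,2)·0.875^2·0.125^6 = 0.000082
  k=3: C(8,3)·0.875^3·0.125^5 = 0.001145
  k=4: C(8,4)·0.875^4·0.125^4 = 0.010018
1 − 0.011248 = 0.988752

0.9888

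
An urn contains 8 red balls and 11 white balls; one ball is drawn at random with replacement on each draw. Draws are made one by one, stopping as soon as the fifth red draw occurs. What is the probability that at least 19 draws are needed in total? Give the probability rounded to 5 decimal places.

0.06754

Needing more than 18 draws ⇔ fewer than 5 successes in the first 18. With X ~ Binomial(18, 0.421053), P(Y > 18) = P(X ≤ 4).
  k=0: C(18,0)·0.421053^0·0.578947^18 = 0.0000534
  k=1: C(18,1)·0.421053^1·0.578947^17 = 0.0006990
  k=2: C(18,2)·0.421053^2·0.578947^16 = 0.0043211
  k=3: C(18,3)·0.421053^3·0.578947^15 = 0.0167604
  k=4: C(18,4)·0.421053^4·0.578947^14 = 0.0457103
P(X ≤ 4) = 0.0675442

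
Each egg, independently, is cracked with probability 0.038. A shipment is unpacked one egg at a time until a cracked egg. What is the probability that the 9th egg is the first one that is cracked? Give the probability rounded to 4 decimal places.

Geometric (trials to first success), p = 0.038.
P(Y = 9) = (1−p)^8 · p = 0.7335 · 0.038 = 0.027873

0.0279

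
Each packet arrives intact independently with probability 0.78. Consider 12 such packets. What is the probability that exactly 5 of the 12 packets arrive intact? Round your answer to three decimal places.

0.006

X ~ Binomial(n=12, p=0.78).
P(X=5) = C(12,5) · p^5 · (1−p)^7
= 792 · 0.28872 · 2.4944e-05 = 0.00570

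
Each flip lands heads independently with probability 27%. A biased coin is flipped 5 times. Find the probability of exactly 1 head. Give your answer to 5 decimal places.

X ~ Binomial(n=5, p=0.27).
P(X=1) = C(5,1) · p^1 · (1−p)^4
= 5 · 0.27 · 0.28398 = 0.3833763

0.38338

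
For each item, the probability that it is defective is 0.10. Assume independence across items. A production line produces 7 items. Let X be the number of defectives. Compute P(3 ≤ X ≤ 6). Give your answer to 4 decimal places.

0.0257

X ~ Binomial(7, 0.10); P(3 ≤ X ≤ 6) = Σ C(7,k) p^k (1−p)^(7−k) over k:
  k=3: C(7,3)·0.10^3·0.90^4 = 0.022964
  k=4: C(7,4)·0.10^4·0.90^3 = 0.002551
  k=5: C(7,5)·0.10^5·0.90^2 = 0.000170
  k=6: C(7,6)·0.10^6·0.90^1 = 0.000006
Total = 0.025691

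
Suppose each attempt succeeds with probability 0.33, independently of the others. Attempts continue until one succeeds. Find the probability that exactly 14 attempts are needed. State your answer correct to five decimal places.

Geometric (trials to first success), p = 0.33.
P(Y = 14) = (1−p)^13 · p = 0.0054824 · 0.33 = 0.0018092

0.00181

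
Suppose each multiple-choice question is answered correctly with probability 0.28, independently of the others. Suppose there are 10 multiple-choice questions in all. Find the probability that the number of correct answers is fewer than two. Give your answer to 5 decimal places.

X ~ Binomial(10, 0.28); P(X ≤ 1) = Σ C(10,k) p^k (1−p)^(10−k) over k:
  k=0: C(10,0)·0.28^0·0.72^10 = 0.0374391
  k=1: C(10,1)·0.28^1·0.72^9 = 0.1455964
Total = 0.1830354

0.18304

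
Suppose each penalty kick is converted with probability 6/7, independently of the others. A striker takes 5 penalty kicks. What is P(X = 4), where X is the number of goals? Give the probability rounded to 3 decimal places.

X ~ Binomial(n=5, p=0.857143).
P(X=4) = C(5,4) · p^4 · (1−p)^1
= 5 · 0.53978 · 0.14286 = 0.38555

0.386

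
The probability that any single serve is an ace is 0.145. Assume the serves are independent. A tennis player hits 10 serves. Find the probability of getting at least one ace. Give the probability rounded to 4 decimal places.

P(at least one) = 1 − P(none) = 1 − (1 − 0.145)^10
= 1 − 0.208767 = 0.791233

0.7912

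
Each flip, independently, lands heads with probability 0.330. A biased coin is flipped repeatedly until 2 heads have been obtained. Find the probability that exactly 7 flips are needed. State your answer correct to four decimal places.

0.0882

Y = trial on which the second success occurs; negative binomial, r=2, p=0.33.
P(Y=7) = C(6,1) · p^2 · (1−p)^5
= 6 · 0.1089 · 0.13501 = 0.088217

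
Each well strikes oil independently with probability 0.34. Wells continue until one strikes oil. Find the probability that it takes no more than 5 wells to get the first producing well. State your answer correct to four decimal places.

0.8748

Y = number of wells to the first success; geometric, p = 0.34.
P(Y ≤ 5) = 1 − (1−p)^5 = 1 − 0.125233 = 0.874767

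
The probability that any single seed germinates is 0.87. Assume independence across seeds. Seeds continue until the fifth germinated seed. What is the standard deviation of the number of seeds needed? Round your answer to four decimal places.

0.9267

Y = total seeds until the fifth success; negative binomial with r=5, p=0.87.
SD(Y) = √[r(1−p)/p²] = √(0.858766) = 0.926696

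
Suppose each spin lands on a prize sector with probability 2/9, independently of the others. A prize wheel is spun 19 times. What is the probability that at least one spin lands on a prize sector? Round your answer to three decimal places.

P(at least one) = 1 − P(none) = 1 − (1 − 0.222222)^19
= 1 − 0.00844 = 0.99156

0.992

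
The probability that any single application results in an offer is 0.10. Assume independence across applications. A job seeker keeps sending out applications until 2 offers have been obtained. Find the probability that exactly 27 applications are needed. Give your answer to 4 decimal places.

Y = trial on which the second success occurs; negative binomial, r=2, p=0.10.
P(Y=27) = C(26,1) · p^2 · (1−p)^25
= 26 · 0.01 · 0.07179 = 0.018665

0.0187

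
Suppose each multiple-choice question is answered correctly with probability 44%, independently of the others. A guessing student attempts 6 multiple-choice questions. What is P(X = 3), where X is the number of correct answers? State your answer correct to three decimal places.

X ~ Binomial(n=6, p=0.44).
P(X=3) = C(6,3) · p^3 · (1−p)^3
= 20 · 0.085184 · 0.17562 = 0.29919

0.299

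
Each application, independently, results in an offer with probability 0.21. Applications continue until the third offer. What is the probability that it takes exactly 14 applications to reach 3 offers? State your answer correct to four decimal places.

Y = trial on which the third success occurs; negative binomial, r=3, p=0.21.
P(Y=14) = C(13,2) · p^3 · (1−p)^11
= 78 · 0.009261 · 0.074799 = 0.054032

0.0540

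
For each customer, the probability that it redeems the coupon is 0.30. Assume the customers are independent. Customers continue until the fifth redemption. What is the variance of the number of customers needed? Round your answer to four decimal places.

38.8889

Y = total customers until the fifth success; negative binomial with r=5, p=0.30.
Var(Y) = r(1−p)/p² = 5·0.70 / 0.30² = 38.888889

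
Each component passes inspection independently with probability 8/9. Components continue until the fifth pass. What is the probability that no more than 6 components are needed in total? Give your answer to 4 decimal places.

0.8632

Finishing within 6 components ⇔ at least 5 successes in the first 6. With X ~ Binomial(6, 0.888889), P(Y ≤ 6) = 1 − P(X ≤ 4).
  k=0: C(6,0)·0.888889^0·0.111111^6 = 0.000002
  k=1: C(6,1)·0.888889^1·0.111111^5 = 0.000090
  k=2: C(6,2)·0.888889^2·0.111111^4 = 0.001806
  k=3: C(6,3)·0.888889^3·0.111111^3 = 0.019268
  k=4: C(6,4)·0.888889^4·0.111111^2 = 0.115610
1 − 0.136777 = 0.863223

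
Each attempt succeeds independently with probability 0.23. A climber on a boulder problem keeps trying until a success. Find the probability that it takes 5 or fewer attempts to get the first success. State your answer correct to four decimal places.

Y = number of attempts to the first success; geometric, p = 0.23.
P(Y ≤ 5) = 1 − (1−p)^5 = 1 − 0.270678 = 0.729322

0.7293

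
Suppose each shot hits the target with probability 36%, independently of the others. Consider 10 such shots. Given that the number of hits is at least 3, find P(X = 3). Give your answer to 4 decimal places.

X ~ Binomial(10, 0.36). Want P(X=3 | X≥3) = P(X=3) / P(X≥3).
P(X=3) = C(10,3)·0.36^3·0.64^7 = 0.246234
P(X≥3) = 1 − 0.011529 − 0.064852 − 0.164156 = 0.759463
Ratio = 0.246234 / 0.759463 = 0.324222

0.3242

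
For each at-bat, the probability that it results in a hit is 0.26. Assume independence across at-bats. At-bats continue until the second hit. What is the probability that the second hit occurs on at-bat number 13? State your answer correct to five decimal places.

0.02956

Y = trial on which the second success occurs; negative binomial, r=2, p=0.26.
P(Y=13) = C(12,1) · p^2 · (1−p)^11
= 12 · 0.0676 · 0.036438 = 0.0295581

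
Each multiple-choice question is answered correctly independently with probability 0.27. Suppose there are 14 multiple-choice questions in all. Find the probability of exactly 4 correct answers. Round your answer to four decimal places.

0.2286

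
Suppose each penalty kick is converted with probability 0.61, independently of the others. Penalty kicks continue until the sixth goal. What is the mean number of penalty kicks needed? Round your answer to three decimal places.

Y = total penalty kicks until the sixth success; negative binomial with r=6, p=0.61.
E[Y] = r / p = 6 / 0.61 = 9.83607

9.836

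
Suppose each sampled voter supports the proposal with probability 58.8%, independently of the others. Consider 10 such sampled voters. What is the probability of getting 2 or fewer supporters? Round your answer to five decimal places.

X ~ Binomial(10, 0.588); P(X ≤ 2) = Σ C(10,k) p^k (1−p)^(10−k) over k:
  k=0: C(10,0)·0.588^0·0.412^10 = 0.0001409
  k=1: C(10,1)·0.588^1·0.412^9 = 0.0020112
  k=2: C(10,2)·0.588^2·0.412^8 = 0.0129165
Total = 0.0150686

0.01507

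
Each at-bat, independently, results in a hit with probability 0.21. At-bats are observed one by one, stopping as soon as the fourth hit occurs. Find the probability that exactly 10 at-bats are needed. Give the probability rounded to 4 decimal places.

0.0397

Y = trial on which the fourth success occurs; negative binomial, r=4, p=0.21.
P(Y=10) = C(9,3) · p^4 · (1−p)^6
= 84 · 0.0019448 · 0.24309 = 0.039712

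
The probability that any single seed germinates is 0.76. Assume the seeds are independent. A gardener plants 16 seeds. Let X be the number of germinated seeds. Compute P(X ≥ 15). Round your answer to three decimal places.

0.075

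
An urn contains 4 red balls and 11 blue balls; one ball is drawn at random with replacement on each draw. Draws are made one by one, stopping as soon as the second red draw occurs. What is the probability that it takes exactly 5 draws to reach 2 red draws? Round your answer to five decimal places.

Y = trial on which the second success occurs; negative binomial, r=2, p=0.266667.
P(Y=5) = C(4,1) · p^2 · (1−p)^3
= 4 · 0.071111 · 0.39437 = 0.1121765

0.11218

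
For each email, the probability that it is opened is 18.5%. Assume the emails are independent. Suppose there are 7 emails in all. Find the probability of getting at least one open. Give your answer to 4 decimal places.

P(at least one) = 1 − P(none) = 1 − (1 − 0.185)^7
= 1 − 0.238838 = 0.761162

0.7612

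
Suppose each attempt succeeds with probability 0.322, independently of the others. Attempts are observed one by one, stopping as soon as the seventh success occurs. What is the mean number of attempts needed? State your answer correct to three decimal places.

Y = total attempts until the seventh success; negative binomial with r=7, p=0.322.
E[Y] = r / p = 7 / 0.322 = 21.73913

21.739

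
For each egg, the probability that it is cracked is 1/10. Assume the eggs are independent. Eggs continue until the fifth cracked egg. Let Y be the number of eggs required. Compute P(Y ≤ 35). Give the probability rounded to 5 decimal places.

Finishing within 35 eggs ⇔ at least 5 successes in the first 35. With X ~ Binomial(35, 0.10), P(Y ≤ 35) = 1 − P(X ≤ 4).
  k=0: C(35,0)·0.10^0·0.90^35 = 0.0250316
  k=1: C(35,1)·0.10^1·0.90^34 = 0.0973449
  k=2: C(35,2)·0.10^2·0.90^33 = 0.1838738
  k=3: C(35,3)·0.10^3·0.90^32 = 0.2247346
  k=4: C(35,4)·0.10^4·0.90^31 = 0.1997641
1 − 0.7307490 = 0.2692510

0.26925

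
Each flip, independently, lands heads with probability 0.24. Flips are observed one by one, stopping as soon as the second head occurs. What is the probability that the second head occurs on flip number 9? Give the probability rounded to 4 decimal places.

0.0675

Y = trial on which the second success occurs; negative binomial, r=2, p=0.24.
P(Y=9) = C(8,1) · p^2 · (1−p)^7
= 8 · 0.0576 · 0.14645 = 0.067485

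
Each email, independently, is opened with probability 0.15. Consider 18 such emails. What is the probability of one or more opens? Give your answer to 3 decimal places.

0.946

P(at least one) = 1 − P(none) = 1 − (1 − 0.15)^18
= 1 − 0.05365 = 0.94635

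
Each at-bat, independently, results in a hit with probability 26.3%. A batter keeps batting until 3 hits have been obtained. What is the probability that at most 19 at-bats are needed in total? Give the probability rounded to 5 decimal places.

0.91035

Finishing within 19 at-bats ⇔ at least 3 successes in the first 19. With X ~ Binomial(19, 0.263), P(Y ≤ 19) = 1 − P(X ≤ 2).
  k=0: C(19,0)·0.263^0·0.737^19 = 0.0030331
  k=1: C(19,1)·0.263^1·0.737^18 = 0.0205648
  k=2: C(19,2)·0.263^2·0.737^17 = 0.0660473
1 − 0.0896451 = 0.9103549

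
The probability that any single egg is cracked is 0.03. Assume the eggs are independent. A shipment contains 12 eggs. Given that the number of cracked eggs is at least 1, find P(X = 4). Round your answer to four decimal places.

X ~ Binomial(12, 0.03). Want P(X=4 | X≥1) = P(X=4) / P(X≥1).
P(X=4) = C(12,4)·0.03^4·0.97^8 = 0.000314
P(X≥1) = 1 − 0.693842 = 0.306158
Ratio = 0.000314 / 0.306158 = 0.001026

0.0010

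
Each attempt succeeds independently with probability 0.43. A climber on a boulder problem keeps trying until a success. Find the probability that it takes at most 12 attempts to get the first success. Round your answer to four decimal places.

0.9988

Y = number of attempts to the first success; geometric, p = 0.43.
P(Y ≤ 12) = 1 − (1−p)^12 = 1 − 0.001176 = 0.998824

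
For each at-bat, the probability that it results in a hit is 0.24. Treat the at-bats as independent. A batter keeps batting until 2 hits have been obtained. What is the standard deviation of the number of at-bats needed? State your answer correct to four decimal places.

5.1370

Y = total at-bats until the second success; negative binomial with r=2, p=0.24.
SD(Y) = √[r(1−p)/p²] = √(26.388889) = 5.137012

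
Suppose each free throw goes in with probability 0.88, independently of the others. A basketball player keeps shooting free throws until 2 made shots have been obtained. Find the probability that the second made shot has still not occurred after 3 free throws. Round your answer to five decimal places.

Needing more than 3 free throws ⇔ fewer than 2 successes in the first 3. With X ~ Binomial(3, 0.88), P(Y > 3) = P(X ≤ 1).
  k=0: C(3,0)·0.88^0·0.12^3 = 0.0017280
  k=1: C(3,1)·0.88^1·0.12^2 = 0.0380160
P(X ≤ 1) = 0.0397440

0.03974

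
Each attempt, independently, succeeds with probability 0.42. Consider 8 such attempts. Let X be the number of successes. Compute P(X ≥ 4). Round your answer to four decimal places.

0.4527

X ~ Binomial(8, 0.42); P(X ≥ 4) = Σ C(8,k) p^k (1−p)^(8−k) over k:
  k=4: C(8,4)·0.42^4·0.58^4 = 0.246494
  k=5: C(8,5)·0.42^5·0.58^3 = 0.142797
  k=6: C(8,6)·0.42^6·0.58^2 = 0.051702
  k=7: C(8,7)·0.42^7·0.58^1 = 0.010697
  k=8: C(8,8)·0.42^8·0.58^0 = 0.000968
Total = 0.452659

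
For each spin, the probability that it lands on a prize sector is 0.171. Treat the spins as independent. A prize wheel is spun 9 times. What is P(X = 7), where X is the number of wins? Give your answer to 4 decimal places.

X ~ Binomial(n=9, p=0.171).
P(X=7) = C(9,7) · p^7 · (1−p)^2
= 36 · 4.2754e-06 · 0.68724 = 0.000106

0.0001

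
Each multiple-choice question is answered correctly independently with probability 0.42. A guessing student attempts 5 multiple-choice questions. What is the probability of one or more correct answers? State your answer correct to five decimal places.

0.93436

P(at least one) = 1 − P(none) = 1 − (1 − 0.42)^5
= 1 − 0.0656357 = 0.9343643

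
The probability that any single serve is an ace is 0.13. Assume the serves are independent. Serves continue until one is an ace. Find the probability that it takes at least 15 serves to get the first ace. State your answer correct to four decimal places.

0.1423

Y = number of serves to the first success; geometric, p = 0.13.
P(Y > 14) = P(first 14 all fail) = (1−p)^14 = 0.142321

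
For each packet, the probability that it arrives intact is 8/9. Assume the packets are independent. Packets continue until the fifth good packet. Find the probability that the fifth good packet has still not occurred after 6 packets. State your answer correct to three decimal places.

Needing more than 6 packets ⇔ fewer than 5 successes in the first 6. With X ~ Binomial(6, 0.888889), P(Y > 6) = P(X ≤ 4).
  k=0: C(6,0)·0.888889^0·0.111111^6 = 0.00000
  k=1: C(6,1)·0.888889^1·0.111111^5 = 0.00009
  k=2: C(6,2)·0.888889^2·0.111111^4 = 0.00181
  k=3: C(6,3)·0.888889^3·0.111111^3 = 0.01927
  k=4: C(6,4)·0.888889^4·0.111111^2 = 0.11561
P(X ≤ 4) = 0.13678

0.137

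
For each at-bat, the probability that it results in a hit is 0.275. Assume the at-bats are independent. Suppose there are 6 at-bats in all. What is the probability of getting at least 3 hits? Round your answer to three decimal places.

X ~ Binomial(6, 0.275); P(X ≥ 3) = Σ C(6,k) p^k (1−p)^(6−k) over k:
  k=3: C(6,3)·0.275^3·0.725^3 = 0.15850
  k=4: C(6,4)·0.275^4·0.725^2 = 0.04509
  k=5: C(6,5)·0.275^5·0.725^1 = 0.00684
  k=6: C(6,6)·0.275^6·0.725^0 = 0.00043
Total = 0.21087

0.211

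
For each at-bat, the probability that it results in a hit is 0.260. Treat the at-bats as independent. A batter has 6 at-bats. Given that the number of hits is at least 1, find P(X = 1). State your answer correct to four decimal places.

0.4142

X ~ Binomial(6, 0.26). Want P(X=1 | X≥1) = P(X=1) / P(X≥1).
P(X=1) = C(6,1)·0.26^1·0.74^5 = 0.346165
P(X≥1) = 1 − 0.164206 = 0.835794
Ratio = 0.346165 / 0.835794 = 0.414175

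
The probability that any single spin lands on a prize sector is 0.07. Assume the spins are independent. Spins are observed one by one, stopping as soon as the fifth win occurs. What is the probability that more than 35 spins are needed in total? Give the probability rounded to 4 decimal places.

0.9052

Needing more than 35 spins ⇔ fewer than 5 successes in the first 35. With X ~ Binomial(35, 0.07), P(Y > 35) = P(X ≤ 4).
  k=0: C(35,0)·0.07^0·0.93^35 = 0.078868
  k=1: C(35,1)·0.07^1·0.93^34 = 0.207772
  k=2: C(35,2)·0.07^2·0.93^33 = 0.265858
  k=3: C(35,3)·0.07^3·0.93^32 = 0.220119
  k=4: C(35,4)·0.07^4·0.93^31 = 0.132545
P(X ≤ 4) = 0.905163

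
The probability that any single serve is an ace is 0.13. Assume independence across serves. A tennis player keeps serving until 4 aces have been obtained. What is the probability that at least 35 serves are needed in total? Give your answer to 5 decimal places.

0.33878

Needing more than 34 serves ⇔ fewer than 4 successes in the first 34. With X ~ Binomial(34, 0.13), P(Y > 34) = P(X ≤ 3).
  k=0: C(34,0)·0.13^0·0.87^34 = 0.0087832
  k=1: C(34,1)·0.13^1·0.87^33 = 0.0446229
  k=2: C(34,2)·0.13^2·0.87^32 = 0.1100185
  k=3: C(34,3)·0.13^3·0.87^31 = 0.1753551
P(X ≤ 3) = 0.3387797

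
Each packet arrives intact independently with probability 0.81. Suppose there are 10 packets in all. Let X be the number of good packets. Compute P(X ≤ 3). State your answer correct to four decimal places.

X ~ Binomial(10, 0.81); P(X ≤ 3) = Σ C(10,k) p^k (1−p)^(10−k) over k:
  k=0: C(10,0)·0.81^0·0.19^10 = 0.000000
  k=1: C(10,1)·0.81^1·0.19^9 = 0.000003
  k=2: C(10,2)·0.81^2·0.19^8 = 0.000050
  k=3: C(10,3)·0.81^3·0.19^7 = 0.000570
Total = 0.000623

0.0006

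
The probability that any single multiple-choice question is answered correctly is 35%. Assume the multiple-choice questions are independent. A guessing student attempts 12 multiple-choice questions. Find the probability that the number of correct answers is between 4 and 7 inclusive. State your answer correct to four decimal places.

0.6278

X ~ Binomial(12, 0.35); P(4 ≤ X ≤ 7) = Σ C(12,k) p^k (1−p)^(12−k) over k:
  k=4: C(12,4)·0.35^4·0.65^8 = 0.236692
  k=5: C(12,5)·0.35^5·0.65^7 = 0.203920
  k=6: C(12,6)·0.35^6·0.65^6 = 0.128103
  k=7: C(12,7)·0.35^7·0.65^5 = 0.059125
Total = 0.627840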